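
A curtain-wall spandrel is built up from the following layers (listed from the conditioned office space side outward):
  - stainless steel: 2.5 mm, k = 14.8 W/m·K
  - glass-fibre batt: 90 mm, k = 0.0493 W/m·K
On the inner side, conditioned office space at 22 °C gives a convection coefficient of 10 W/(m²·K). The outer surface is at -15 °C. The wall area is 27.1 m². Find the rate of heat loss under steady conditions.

Q ≈ 521 W

Thermal resistances in series:
R_inner film = 1/(h_i·A) = 1/(10×27.1) = 0.00369 K/W
R_stainless steel = L/(kA) = 0.0025/(14.8×27.1) = 6.233×10^-6 K/W
R_glass-fibre batt = L/(kA) = 0.09/(0.0493×27.1) = 0.06736 K/W
R_total = 0.07106 K/W
Q = ΔT / R_total = 37 / 0.07106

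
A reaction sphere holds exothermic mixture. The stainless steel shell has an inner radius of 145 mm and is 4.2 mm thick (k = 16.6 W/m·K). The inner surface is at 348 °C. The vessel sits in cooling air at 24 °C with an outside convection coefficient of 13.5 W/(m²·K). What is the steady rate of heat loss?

Q ≈ 1220 W

Radial (spherical) resistances in series:
R_stainless steel shell = (1/0.145 − 1/0.1492)/(4π×16.6) = 9.307×10^-4 K/W
R_outer film = 1/(h·4πr_o²) = 1/(13.5×4π×0.1492²) = 0.2648 K/W
R_total = 0.2657 K/W
Q = ΔT/R_total = 324/0.2657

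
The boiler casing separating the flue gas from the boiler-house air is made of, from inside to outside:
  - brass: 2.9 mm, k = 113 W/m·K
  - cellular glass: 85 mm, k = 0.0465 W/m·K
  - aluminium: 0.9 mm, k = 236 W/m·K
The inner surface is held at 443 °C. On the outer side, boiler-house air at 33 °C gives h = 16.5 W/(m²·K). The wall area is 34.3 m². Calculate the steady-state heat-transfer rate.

Using the resistance-network approach (series):
R_brass = L/(kA) = 0.0029/(113×34.3) = 7.482×10^-7 K/W
R_cellular glass = L/(kA) = 0.085/(0.0465×34.3) = 0.05329 K/W
R_aluminium = L/(kA) = 0.0009/(236×34.3) = 1.112×10^-7 K/W
R_outer film = 1/(h_o·A) = 1/(16.5×34.3) = 0.001767 K/W
R_total = 0.05506 K/W
Q = ΔT / R_total = 410 / 0.05506

Q ≈ 7450 W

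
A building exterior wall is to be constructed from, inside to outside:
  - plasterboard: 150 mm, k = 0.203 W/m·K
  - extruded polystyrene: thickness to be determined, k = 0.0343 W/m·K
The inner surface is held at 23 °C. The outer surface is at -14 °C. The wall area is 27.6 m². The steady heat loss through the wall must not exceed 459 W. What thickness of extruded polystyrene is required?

Treating each layer as a thermal resistance in series:
R_plasterboard = L/(kA) = 0.15/(0.203×27.6) = 0.02677 K/W
Sum of the known resistances R_other = 0.02677 K/W
Required total resistance R_tot = ΔT/Q_allow = 37/459 = 0.08061 K/W
R_extruded polystyrene = R_tot − R_other = 0.05384 K/W
L = R·k·A = 0.05384×0.0343×27.6

L ≈ 51 mm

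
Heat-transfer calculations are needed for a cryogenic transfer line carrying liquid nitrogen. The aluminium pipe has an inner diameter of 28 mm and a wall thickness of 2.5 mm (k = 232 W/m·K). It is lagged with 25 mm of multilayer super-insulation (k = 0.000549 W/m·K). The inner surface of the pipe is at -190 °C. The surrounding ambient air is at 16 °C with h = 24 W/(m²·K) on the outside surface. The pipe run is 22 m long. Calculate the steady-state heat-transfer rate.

Q ≈ 16.9 W

For a radial system each layer contributes R = ln(r_out/r_in)/(2πkL); films add R = 1/(hA).
R_aluminium pipe wall = ln(16.5/14)/(2π×232×22) = 5.123×10^-6 K/W
R_multilayer super-insulation = ln(41.5/16.5)/(2π×0.000549×22) = 12.15 K/W
R_outer film = 1/(h_o·2πr_oL) = 1/(24×2π×0.0415×22) = 0.007263 K/W
R_total = 12.16 K/W
Q = ΔT/R_total = 206/12.16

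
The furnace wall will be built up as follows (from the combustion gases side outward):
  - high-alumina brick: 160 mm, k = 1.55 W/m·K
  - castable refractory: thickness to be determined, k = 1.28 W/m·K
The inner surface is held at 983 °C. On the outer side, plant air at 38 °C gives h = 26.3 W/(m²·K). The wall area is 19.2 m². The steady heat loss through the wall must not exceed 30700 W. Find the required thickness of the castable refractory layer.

L ≈ 576 mm

Treating each layer as a thermal resistance in series:
R_high-alumina brick = L/(kA) = 0.16/(1.55×19.2) = 0.005376 K/W
R_outer film = 1/(h_o·A) = 1/(26.3×19.2) = 0.00198 K/W
Sum of the known resistances R_other = 0.007357 K/W
Required total resistance R_tot = ΔT/Q_allow = 945/30700 = 0.03078 K/W
R_castable refractory = R_tot − R_other = 0.02343 K/W
L = R·k·A = 0.02343×1.28×19.2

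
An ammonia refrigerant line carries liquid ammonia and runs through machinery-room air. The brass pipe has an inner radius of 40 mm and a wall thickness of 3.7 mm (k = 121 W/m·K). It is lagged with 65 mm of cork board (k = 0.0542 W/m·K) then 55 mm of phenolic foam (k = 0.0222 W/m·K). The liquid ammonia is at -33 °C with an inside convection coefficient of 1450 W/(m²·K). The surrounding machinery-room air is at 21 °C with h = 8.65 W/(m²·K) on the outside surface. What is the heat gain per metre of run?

q′ ≈ 9.43 W/m

For a radial system each layer contributes R = ln(r_out/r_in)/(2πkL); films add R = 1/(hA).
R_inner film = 1/(h_i·2πr₁L) = 1/(1450×2π×0.04×1) = 0.002744 K/W
R_brass pipe wall = ln(43.7/40)/(2π×121×1) = 1.164×10^-4 K/W
R_cork board = ln(108.7/43.7)/(2π×0.0542×1) = 2.676 K/W
R_phenolic foam = ln(163.7/108.7)/(2π×0.0222×1) = 2.935 K/W
R_outer film = 1/(h_o·2πr_oL) = 1/(8.65×2π×0.1637×1) = 0.1124 K/W
R_total = 5.726 K/W
Q = ΔT/R_total = 54/5.726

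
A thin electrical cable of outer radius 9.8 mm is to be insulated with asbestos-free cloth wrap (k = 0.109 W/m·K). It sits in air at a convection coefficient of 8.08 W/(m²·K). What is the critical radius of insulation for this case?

For a cylinder r_cr = k/h = 0.109/8.08
r_cr = 13.5 mm; since the bare radius (9.8 mm) is below r_cr, adding a thin layer of insulation will *increase* heat loss.

r_cr ≈ 13.5 mm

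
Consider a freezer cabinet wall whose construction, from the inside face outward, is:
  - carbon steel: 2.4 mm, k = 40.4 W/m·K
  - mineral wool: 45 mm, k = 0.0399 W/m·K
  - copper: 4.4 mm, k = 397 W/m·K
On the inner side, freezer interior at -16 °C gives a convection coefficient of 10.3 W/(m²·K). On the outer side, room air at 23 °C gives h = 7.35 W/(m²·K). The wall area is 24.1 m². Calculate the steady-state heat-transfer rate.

Treating each layer as a thermal resistance in series:
R_inner film = 1/(h_i·A) = 1/(10.3×24.1) = 0.004029 K/W
R_carbon steel = L/(kA) = 0.0024/(40.4×24.1) = 2.465×10^-6 K/W
R_mineral wool = L/(kA) = 0.045/(0.0399×24.1) = 0.0468 K/W
R_copper = L/(kA) = 0.0044/(397×24.1) = 4.599×10^-7 K/W
R_outer film = 1/(h_o·A) = 1/(7.35×24.1) = 0.005645 K/W
R_total = 0.05647 K/W
Q = ΔT / R_total = 39 / 0.05647

Q ≈ 691 W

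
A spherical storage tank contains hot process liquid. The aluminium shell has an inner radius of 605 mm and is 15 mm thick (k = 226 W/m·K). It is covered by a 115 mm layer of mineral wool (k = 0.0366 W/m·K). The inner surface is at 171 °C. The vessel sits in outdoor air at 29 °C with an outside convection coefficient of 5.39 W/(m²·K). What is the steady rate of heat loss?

Each spherical layer contributes R = (1/r_i − 1/r_o)/(4πk):
R_aluminium shell = (1/0.605 − 1/0.62)/(4π×226) = 1.408×10^-5 K/W
R_mineral wool = (1/0.62 − 1/0.735)/(4π×0.0366) = 0.5487 K/W
R_outer film = 1/(h·4πr_o²) = 1/(5.39×4π×0.735²) = 0.02733 K/W
R_total = 0.576 K/W
Q = ΔT/R_total = 142/0.576

Q ≈ 247 W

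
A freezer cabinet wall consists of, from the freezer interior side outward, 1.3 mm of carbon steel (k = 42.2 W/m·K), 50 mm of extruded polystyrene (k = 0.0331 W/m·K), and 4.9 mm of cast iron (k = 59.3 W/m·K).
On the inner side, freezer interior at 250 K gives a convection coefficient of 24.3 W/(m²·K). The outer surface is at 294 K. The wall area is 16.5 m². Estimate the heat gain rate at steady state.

Treating each layer as a thermal resistance in series:
R_inner film = 1/(h_i·A) = 1/(24.3×16.5) = 0.002494 K/W
R_carbon steel = L/(kA) = 0.0013/(42.2×16.5) = 1.867×10^-6 K/W
R_extruded polystyrene = L/(kA) = 0.05/(0.0331×16.5) = 0.09155 K/W
R_cast iron = L/(kA) = 0.0049/(59.3×16.5) = 5.008×10^-6 K/W
R_total = 0.09405 K/W
Q = ΔT / R_total = 44 / 0.09405

Q ≈ 468 W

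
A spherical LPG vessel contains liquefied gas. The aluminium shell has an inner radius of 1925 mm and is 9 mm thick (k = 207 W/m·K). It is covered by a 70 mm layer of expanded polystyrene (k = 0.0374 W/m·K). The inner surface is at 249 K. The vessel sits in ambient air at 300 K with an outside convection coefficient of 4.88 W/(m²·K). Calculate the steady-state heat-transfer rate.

Q ≈ 1200 W

Radial (spherical) resistances in series:
R_aluminium shell = (1/1.925 − 1/1.934)/(4π×207) = 9.293×10^-7 K/W
R_expanded polystyrene = (1/1.934 − 1/2.004)/(4π×0.0374) = 0.03843 K/W
R_outer film = 1/(h·4πr_o²) = 1/(4.88×4π×2.004²) = 0.00406 K/W
R_total = 0.04249 K/W
Q = ΔT/R_total = 51/0.04249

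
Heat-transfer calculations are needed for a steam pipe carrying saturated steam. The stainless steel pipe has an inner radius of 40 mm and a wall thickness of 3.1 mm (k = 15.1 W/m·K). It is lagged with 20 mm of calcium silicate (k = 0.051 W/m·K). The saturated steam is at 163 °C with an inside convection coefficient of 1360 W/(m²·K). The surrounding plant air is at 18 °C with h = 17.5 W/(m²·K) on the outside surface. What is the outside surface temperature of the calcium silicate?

T ≈ 33.6 °C

Per-layer cylindrical resistances, series-summed:
R_inner film = 1/(h_i·2πr₁L) = 1/(1360×2π×0.04×1) = 0.002926 K/W
R_stainless steel pipe wall = ln(43.1/40)/(2π×15.1×1) = 7.867×10^-4 K/W
R_calcium silicate = ln(63.1/43.1)/(2π×0.051×1) = 1.19 K/W
R_outer film = 1/(h_o·2πr_oL) = 1/(17.5×2π×0.0631×1) = 0.1441 K/W
R_total = 1.337 K/W
Q = ΔT/R_total = 145/1.337
Q = 108 W/m
T_interface = T_inner − Q·ΣR(inner→interface) = 163 − 108×1.193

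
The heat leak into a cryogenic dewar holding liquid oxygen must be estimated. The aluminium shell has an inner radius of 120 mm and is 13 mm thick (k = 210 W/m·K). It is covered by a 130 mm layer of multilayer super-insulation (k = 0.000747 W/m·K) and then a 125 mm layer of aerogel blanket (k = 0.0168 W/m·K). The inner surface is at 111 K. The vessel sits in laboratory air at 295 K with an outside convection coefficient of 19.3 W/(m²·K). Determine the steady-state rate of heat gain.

Q ≈ 0.458 W

Each spherical layer contributes R = (1/r_i − 1/r_o)/(4πk):
R_aluminium shell = (1/0.12 − 1/0.133)/(4π×210) = 3.087×10^-4 K/W
R_multilayer super-insulation = (1/0.133 − 1/0.263)/(4π×0.000747) = 395.9 K/W
R_aerogel blanket = (1/0.263 − 1/0.388)/(4π×0.0168) = 5.802 K/W
R_outer film = 1/(h·4πr_o²) = 1/(19.3×4π×0.388²) = 0.02739 K/W
R_total = 401.7 K/W
Q = ΔT/R_total = 184/401.7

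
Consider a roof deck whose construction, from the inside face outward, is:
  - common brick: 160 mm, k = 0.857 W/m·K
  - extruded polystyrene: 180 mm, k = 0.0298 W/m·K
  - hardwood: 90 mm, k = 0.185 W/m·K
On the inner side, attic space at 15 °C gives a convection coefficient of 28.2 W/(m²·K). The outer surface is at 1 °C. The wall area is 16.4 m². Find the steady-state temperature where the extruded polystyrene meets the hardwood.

Thermal resistances in series:
R_inner film = 1/(h_i·A) = 1/(28.2×16.4) = 0.002162 K/W
R_common brick = L/(kA) = 0.16/(0.857×16.4) = 0.01138 K/W
R_extruded polystyrene = L/(kA) = 0.18/(0.0298×16.4) = 0.3683 K/W
R_hardwood = L/(kA) = 0.09/(0.185×16.4) = 0.02966 K/W
R_total = 0.4115 K/W;  Q = ΔT/R_total = 14/0.4115 = 34.02 W
T_interface = T_inner − Q·ΣR(inner→interface) = 15 − 34×0.3819

T ≈ 2.01 °C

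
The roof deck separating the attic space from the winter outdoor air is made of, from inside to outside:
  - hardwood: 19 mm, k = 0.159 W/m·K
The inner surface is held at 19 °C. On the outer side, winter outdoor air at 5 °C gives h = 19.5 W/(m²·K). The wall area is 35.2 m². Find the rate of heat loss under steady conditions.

Q ≈ 2890 W

Thermal resistances in series:
R_hardwood = L/(kA) = 0.019/(0.159×35.2) = 0.003395 K/W
R_outer film = 1/(h_o·A) = 1/(19.5×35.2) = 0.001457 K/W
R_total = 0.004852 K/W
Q = ΔT / R_total = 14 / 0.004852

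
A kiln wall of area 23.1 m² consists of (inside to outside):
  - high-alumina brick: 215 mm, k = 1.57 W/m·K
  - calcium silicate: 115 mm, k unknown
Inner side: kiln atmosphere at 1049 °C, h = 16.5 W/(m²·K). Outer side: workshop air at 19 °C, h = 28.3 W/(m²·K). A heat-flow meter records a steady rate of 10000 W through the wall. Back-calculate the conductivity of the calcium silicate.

Model the wall as resistances in series:
R_inner film = 1/(h_i·A) = 1/(16.5×23.1) = 0.002624 K/W
R_high-alumina brick = L/(kA) = 0.215/(1.57×23.1) = 0.005928 K/W
R_outer film = 1/(h_o·A) = 1/(28.3×23.1) = 0.00153 K/W
Sum of known resistances R_other = 0.01008 K/W
Total R = ΔT/Q = 1030/10000 = 0.103 K/W
R_calcium silicate = R_total − R_other = 0.09292 K/W
k = L/(R·A) = 0.115/(0.09292×23.1)

k ≈ 0.0536 W/(m·K)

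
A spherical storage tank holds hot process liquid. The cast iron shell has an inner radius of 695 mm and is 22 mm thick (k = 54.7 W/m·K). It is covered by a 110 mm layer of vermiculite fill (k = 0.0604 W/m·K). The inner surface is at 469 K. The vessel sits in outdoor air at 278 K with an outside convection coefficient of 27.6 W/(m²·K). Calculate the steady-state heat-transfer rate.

Each spherical layer contributes R = (1/r_i − 1/r_o)/(4πk):
R_cast iron shell = (1/0.695 − 1/0.717)/(4π×54.7) = 6.423×10^-5 K/W
R_vermiculite fill = (1/0.717 − 1/0.827)/(4π×0.0604) = 0.2444 K/W
R_outer film = 1/(h·4πr_o²) = 1/(27.6×4π×0.827²) = 0.004216 K/W
R_total = 0.2487 K/W
Q = ΔT/R_total = 191/0.2487

Q ≈ 768 W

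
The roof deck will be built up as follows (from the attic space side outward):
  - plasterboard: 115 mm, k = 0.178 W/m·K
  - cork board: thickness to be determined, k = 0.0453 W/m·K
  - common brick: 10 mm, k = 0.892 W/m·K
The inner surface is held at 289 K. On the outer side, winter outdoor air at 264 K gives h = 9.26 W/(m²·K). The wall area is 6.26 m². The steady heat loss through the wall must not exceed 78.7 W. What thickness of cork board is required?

L ≈ 55.4 mm

Using the resistance-network approach (series):
R_plasterboard = L/(kA) = 0.115/(0.178×6.26) = 0.1032 K/W
R_common brick = L/(kA) = 0.01/(0.892×6.26) = 0.001791 K/W
R_outer film = 1/(h_o·A) = 1/(9.26×6.26) = 0.01725 K/W
Sum of the known resistances R_other = 0.1222 K/W
Required total resistance R_tot = ΔT/Q_allow = 25/78.7 = 0.3177 K/W
R_cork board = R_tot − R_other = 0.1954 K/W
L = R·k·A = 0.1954×0.0453×6.26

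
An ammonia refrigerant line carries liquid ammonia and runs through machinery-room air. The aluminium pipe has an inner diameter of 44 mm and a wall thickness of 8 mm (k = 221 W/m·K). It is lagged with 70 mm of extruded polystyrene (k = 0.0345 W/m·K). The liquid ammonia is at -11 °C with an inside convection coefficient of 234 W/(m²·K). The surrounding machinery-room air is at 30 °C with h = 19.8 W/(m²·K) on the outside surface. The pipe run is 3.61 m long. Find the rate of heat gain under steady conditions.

Q ≈ 26.1 W

Per-layer cylindrical resistances, series-summed:
R_inner film = 1/(h_i·2πr₁L) = 1/(234×2π×0.022×3.61) = 0.008564 K/W
R_aluminium pipe wall = ln(30/22)/(2π×221×3.61) = 6.187×10^-5 K/W
R_extruded polystyrene = ln(100/30)/(2π×0.0345×3.61) = 1.539 K/W
R_outer film = 1/(h_o·2πr_oL) = 1/(19.8×2π×0.1×3.61) = 0.02227 K/W
R_total = 1.569 K/W
Q = ΔT/R_total = 41/1.569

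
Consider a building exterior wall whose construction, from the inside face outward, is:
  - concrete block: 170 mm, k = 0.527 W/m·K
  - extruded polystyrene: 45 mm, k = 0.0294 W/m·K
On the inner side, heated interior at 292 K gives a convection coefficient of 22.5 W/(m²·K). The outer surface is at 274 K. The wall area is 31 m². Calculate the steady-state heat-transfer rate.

Q ≈ 294 W

Treating each layer as a thermal resistance in series:
R_inner film = 1/(h_i·A) = 1/(22.5×31) = 0.001434 K/W
R_concrete block = L/(kA) = 0.17/(0.527×31) = 0.01041 K/W
R_extruded polystyrene = L/(kA) = 0.045/(0.0294×31) = 0.04937 K/W
R_total = 0.06121 K/W
Q = ΔT / R_total = 18 / 0.06121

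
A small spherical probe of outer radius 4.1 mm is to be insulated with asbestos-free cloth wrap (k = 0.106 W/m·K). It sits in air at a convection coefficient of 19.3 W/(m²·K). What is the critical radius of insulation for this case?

r_cr ≈ 11 mm

For a sphere r_cr = 2k/h = 2×0.106/19.3
r_cr = 11 mm; since the bare radius (4.1 mm) is below r_cr, adding a thin layer of insulation will *increase* heat loss.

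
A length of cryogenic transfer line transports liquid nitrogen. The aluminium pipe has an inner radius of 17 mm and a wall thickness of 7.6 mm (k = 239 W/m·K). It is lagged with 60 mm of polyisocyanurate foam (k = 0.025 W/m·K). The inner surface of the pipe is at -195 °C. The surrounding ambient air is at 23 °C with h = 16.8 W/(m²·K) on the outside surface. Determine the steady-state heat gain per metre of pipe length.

q′ ≈ 27.3 W/m

Treating each annulus and film as a series resistance:
R_aluminium pipe wall = ln(24.6/17)/(2π×239×1) = 2.461×10^-4 K/W
R_polyisocyanurate foam = ln(84.6/24.6)/(2π×0.025×1) = 7.863 K/W
R_outer film = 1/(h_o·2πr_oL) = 1/(16.8×2π×0.0846×1) = 0.112 K/W
R_total = 7.976 K/W
Q = ΔT/R_total = 218/7.976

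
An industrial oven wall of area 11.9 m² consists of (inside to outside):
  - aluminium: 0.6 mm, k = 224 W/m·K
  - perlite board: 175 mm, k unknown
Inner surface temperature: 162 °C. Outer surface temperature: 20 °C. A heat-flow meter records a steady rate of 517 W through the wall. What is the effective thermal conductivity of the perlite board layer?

k ≈ 0.0535 W/(m·K)

Treating each layer as a thermal resistance in series:
R_aluminium = L/(kA) = 0.0006/(224×11.9) = 2.251×10^-7 K/W
Sum of known resistances R_other = 2.251×10^-7 K/W
Total R = ΔT/Q = 142/517 = 0.2747 K/W
R_perlite board = R_total − R_other = 0.2747 K/W
k = L/(R·A) = 0.175/(0.2747×11.9)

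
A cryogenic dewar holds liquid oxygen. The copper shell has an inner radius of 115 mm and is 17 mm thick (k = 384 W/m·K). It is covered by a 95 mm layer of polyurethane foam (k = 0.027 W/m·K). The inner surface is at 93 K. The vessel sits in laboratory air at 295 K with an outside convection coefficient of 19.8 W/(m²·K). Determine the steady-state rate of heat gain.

Each spherical layer contributes R = (1/r_i − 1/r_o)/(4πk):
R_copper shell = (1/0.115 − 1/0.132)/(4π×384) = 2.321×10^-4 K/W
R_polyurethane foam = (1/0.132 − 1/0.227)/(4π×0.027) = 9.344 K/W
R_outer film = 1/(h·4πr_o²) = 1/(19.8×4π×0.227²) = 0.078 K/W
R_total = 9.423 K/W
Q = ΔT/R_total = 202/9.423

Q ≈ 21.4 W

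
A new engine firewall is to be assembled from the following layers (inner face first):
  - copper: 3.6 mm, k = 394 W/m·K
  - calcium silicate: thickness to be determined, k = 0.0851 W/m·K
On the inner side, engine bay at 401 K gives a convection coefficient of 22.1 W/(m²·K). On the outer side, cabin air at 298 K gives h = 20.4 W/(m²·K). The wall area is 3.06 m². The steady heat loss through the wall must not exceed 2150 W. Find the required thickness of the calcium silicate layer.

L ≈ 4.45 mm

Treating each layer as a thermal resistance in series:
R_inner film = 1/(h_i·A) = 1/(22.1×3.06) = 0.01479 K/W
R_copper = L/(kA) = 0.0036/(394×3.06) = 2.986×10^-6 K/W
R_outer film = 1/(h_o·A) = 1/(20.4×3.06) = 0.01602 K/W
Sum of the known resistances R_other = 0.03081 K/W
Required total resistance R_tot = ΔT/Q_allow = 103/2150 = 0.04791 K/W
R_calcium silicate = R_tot − R_other = 0.0171 K/W
L = R·k·A = 0.0171×0.0851×3.06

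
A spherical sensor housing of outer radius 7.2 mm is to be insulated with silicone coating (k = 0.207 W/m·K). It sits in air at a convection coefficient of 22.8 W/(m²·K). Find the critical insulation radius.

r_cr ≈ 18.2 mm

For a sphere r_cr = 2k/h = 2×0.207/22.8
r_cr = 18.2 mm; since the bare radius (7.2 mm) is below r_cr, adding a thin layer of insulation will *increase* heat loss.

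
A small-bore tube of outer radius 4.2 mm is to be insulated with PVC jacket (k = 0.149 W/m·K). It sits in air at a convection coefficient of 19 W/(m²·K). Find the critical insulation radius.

r_cr ≈ 7.84 mm

For a cylinder r_cr = k/h = 0.149/19
r_cr = 7.84 mm; since the bare radius (4.2 mm) is below r_cr, adding a thin layer of insulation will *increase* heat loss.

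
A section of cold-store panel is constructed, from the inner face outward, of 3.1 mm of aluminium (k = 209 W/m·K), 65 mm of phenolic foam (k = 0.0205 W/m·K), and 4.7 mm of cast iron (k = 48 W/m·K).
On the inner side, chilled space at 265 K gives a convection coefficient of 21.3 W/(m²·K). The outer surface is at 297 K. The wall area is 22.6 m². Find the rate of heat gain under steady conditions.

Q ≈ 225 W

Using the resistance-network approach (series):
R_inner film = 1/(h_i·A) = 1/(21.3×22.6) = 0.002077 K/W
R_aluminium = L/(kA) = 0.0031/(209×22.6) = 6.563×10^-7 K/W
R_phenolic foam = L/(kA) = 0.065/(0.0205×22.6) = 0.1403 K/W
R_cast iron = L/(kA) = 0.0047/(48×22.6) = 4.333×10^-6 K/W
R_total = 0.1424 K/W
Q = ΔT / R_total = 32 / 0.1424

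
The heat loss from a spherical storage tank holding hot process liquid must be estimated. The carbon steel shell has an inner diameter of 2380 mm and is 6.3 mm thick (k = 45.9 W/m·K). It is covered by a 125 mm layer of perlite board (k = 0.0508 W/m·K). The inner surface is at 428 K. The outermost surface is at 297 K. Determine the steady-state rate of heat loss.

Q ≈ 1060 W

For a spherical shell R = (1/r₁ − 1/r₂)/(4πk); film R = 1/(h·4πr²). In series:
R_carbon steel shell = (1/1.19 − 1/1.1963)/(4π×45.9) = 7.672×10^-6 K/W
R_perlite board = (1/1.1963 − 1/1.3213)/(4π×0.0508) = 0.1239 K/W
R_total = 0.1239 K/W
Q = ΔT/R_total = 131/0.1239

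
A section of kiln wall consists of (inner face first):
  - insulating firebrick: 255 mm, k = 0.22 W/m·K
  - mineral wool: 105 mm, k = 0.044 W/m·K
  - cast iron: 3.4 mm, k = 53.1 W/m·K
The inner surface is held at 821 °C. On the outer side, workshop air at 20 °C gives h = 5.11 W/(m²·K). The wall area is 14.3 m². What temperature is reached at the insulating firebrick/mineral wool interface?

Model the wall as resistances in series:
R_insulating firebrick = L/(kA) = 0.255/(0.22×14.3) = 0.08106 K/W
R_mineral wool = L/(kA) = 0.105/(0.044×14.3) = 0.1669 K/W
R_cast iron = L/(kA) = 0.0034/(53.1×14.3) = 4.478×10^-6 K/W
R_outer film = 1/(h_o·A) = 1/(5.11×14.3) = 0.01368 K/W
R_total = 0.2616 K/W;  Q = ΔT/R_total = 801/0.2616 = 3062 W
T_interface = T_inner − Q·ΣR(inner→interface) = 821 − 3060×0.08106

T ≈ 573 °C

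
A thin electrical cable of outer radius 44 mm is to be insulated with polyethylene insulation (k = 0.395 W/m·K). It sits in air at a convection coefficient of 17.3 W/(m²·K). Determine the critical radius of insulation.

For a cylinder r_cr = k/h = 0.395/17.3
r_cr = 22.8 mm; since the bare radius (44 mm) is above r_cr, any added insulation will reduce heat loss.

r_cr ≈ 22.8 mm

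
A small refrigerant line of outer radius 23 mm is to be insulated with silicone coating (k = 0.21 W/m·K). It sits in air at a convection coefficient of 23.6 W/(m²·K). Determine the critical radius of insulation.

r_cr ≈ 8.9 mm

For a cylinder r_cr = k/h = 0.21/23.6
r_cr = 8.9 mm; since the bare radius (23 mm) is above r_cr, any added insulation will reduce heat loss.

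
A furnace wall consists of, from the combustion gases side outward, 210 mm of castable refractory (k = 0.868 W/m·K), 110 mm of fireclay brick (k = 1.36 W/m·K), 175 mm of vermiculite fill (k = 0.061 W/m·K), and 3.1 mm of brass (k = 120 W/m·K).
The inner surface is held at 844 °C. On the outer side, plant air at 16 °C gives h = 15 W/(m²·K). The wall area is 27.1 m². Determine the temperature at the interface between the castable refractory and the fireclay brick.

T ≈ 783 °C

Series thermal resistances:
R_castable refractory = L/(kA) = 0.21/(0.868×27.1) = 0.008928 K/W
R_fireclay brick = L/(kA) = 0.11/(1.36×27.1) = 0.002985 K/W
R_vermiculite fill = L/(kA) = 0.175/(0.061×27.1) = 0.1059 K/W
R_brass = L/(kA) = 0.0031/(120×27.1) = 9.533×10^-7 K/W
R_outer film = 1/(h_o·A) = 1/(15×27.1) = 0.00246 K/W
R_total = 0.1202 K/W;  Q = ΔT/R_total = 828/0.1202 = 6887 W
T_interface = T_inner − Q·ΣR(inner→interface) = 844 − 6890×0.008928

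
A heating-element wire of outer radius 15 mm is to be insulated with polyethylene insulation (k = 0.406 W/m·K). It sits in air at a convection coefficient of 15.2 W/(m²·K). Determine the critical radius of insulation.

For a cylinder r_cr = k/h = 0.406/15.2
r_cr = 26.7 mm; since the bare radius (15 mm) is below r_cr, adding a thin layer of insulation will *increase* heat loss.

r_cr ≈ 26.7 mm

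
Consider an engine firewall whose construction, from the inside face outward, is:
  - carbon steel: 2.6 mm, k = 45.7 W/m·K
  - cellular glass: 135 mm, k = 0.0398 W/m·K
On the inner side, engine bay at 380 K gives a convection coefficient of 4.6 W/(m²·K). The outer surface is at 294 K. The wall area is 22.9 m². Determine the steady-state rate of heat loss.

Q ≈ 546 W

Thermal resistances in series:
R_inner film = 1/(h_i·A) = 1/(4.6×22.9) = 0.009493 K/W
R_carbon steel = L/(kA) = 0.0026/(45.7×22.9) = 2.484×10^-6 K/W
R_cellular glass = L/(kA) = 0.135/(0.0398×22.9) = 0.1481 K/W
R_total = 0.1576 K/W
Q = ΔT / R_total = 86 / 0.1576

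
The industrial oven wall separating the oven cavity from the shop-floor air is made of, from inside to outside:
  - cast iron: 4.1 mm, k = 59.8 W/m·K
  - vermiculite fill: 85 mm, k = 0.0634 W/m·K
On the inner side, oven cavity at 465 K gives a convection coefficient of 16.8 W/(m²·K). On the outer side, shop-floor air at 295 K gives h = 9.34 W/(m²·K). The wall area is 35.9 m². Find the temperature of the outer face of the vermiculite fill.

Treating each layer as a thermal resistance in series:
R_inner film = 1/(h_i·A) = 1/(16.8×35.9) = 0.001658 K/W
R_cast iron = L/(kA) = 0.0041/(59.8×35.9) = 1.91×10^-6 K/W
R_vermiculite fill = L/(kA) = 0.085/(0.0634×35.9) = 0.03735 K/W
R_outer film = 1/(h_o·A) = 1/(9.34×35.9) = 0.002982 K/W
R_total = 0.04199 K/W;  Q = ΔT/R_total = 170/0.04199 = 4049 W
T_interface = T_inner − Q·ΣR(inner→interface) = 465 − 4050×0.03901

T ≈ 307 K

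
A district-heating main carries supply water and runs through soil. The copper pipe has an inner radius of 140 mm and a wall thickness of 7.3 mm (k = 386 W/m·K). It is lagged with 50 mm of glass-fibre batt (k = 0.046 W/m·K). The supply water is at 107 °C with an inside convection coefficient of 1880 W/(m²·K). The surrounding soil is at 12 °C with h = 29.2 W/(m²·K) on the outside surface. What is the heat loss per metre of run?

Radial resistances (cylindrical: R_cond = ln(r_o/r_i)/(2πkL), R_conv = 1/(h·2πrL)):
R_inner film = 1/(h_i·2πr₁L) = 1/(1880×2π×0.14×1) = 6.047×10^-4 K/W
R_copper pipe wall = ln(147.3/140)/(2π×386×1) = 2.096×10^-5 K/W
R_glass-fibre batt = ln(197.3/147.3)/(2π×0.046×1) = 1.011 K/W
R_outer film = 1/(h_o·2πr_oL) = 1/(29.2×2π×0.1973×1) = 0.02763 K/W
R_total = 1.039 K/W
Q = ΔT/R_total = 95/1.039

q′ ≈ 91.4 W/m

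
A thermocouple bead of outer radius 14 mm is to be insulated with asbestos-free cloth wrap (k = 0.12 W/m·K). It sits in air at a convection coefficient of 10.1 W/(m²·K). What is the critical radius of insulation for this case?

r_cr ≈ 23.8 mm

For a sphere r_cr = 2k/h = 2×0.12/10.1
r_cr = 23.8 mm; since the bare radius (14 mm) is below r_cr, adding a thin layer of insulation will *increase* heat loss.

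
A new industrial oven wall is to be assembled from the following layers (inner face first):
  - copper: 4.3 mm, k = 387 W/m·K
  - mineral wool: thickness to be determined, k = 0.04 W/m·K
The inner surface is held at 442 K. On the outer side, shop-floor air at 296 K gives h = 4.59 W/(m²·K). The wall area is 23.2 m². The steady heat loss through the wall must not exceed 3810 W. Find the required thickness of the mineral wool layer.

L ≈ 26.8 mm

Using the resistance-network approach (series):
R_copper = L/(kA) = 0.0043/(387×23.2) = 4.789×10^-7 K/W
R_outer film = 1/(h_o·A) = 1/(4.59×23.2) = 0.009391 K/W
Sum of the known resistances R_other = 0.009391 K/W
Required total resistance R_tot = ΔT/Q_allow = 146/3810 = 0.03832 K/W
R_mineral wool = R_tot − R_other = 0.02893 K/W
L = R·k·A = 0.02893×0.04×23.2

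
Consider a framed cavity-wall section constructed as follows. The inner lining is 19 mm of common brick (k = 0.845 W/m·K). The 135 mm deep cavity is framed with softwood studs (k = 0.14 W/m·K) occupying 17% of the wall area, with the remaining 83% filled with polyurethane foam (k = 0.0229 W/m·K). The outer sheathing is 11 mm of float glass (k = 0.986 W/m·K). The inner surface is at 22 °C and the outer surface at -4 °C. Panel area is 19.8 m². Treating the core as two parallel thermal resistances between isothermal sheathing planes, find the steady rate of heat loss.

Q ≈ 162 W

Sheathing layers in series; stud and cavity paths in parallel between them.
R_inner = 0.019/(0.845×19.8) = 0.001136 K/W
R_stud  = 0.135/(0.14×0.17×19.8) = 0.2865 K/W
R_cav   = 0.135/(0.0229×0.83×19.8) = 0.3587 K/W
1/R_core = 1/R_stud + 1/R_cav → R_core = 0.1593 K/W
R_outer = 0.011/(0.986×19.8) = 5.634×10^-4 K/W
R_total = 0.161 K/W
Q = ΔT/R_total = 26/0.161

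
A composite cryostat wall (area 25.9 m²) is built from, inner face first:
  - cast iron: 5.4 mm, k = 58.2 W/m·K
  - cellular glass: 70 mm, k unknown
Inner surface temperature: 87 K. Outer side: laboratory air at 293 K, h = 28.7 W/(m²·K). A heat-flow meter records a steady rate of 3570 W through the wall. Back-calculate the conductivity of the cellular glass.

k ≈ 0.048 W/(m·K)

Using the resistance-network approach (series):
R_cast iron = L/(kA) = 0.0054/(58.2×25.9) = 3.582×10^-6 K/W
R_outer film = 1/(h_o·A) = 1/(28.7×25.9) = 0.001345 K/W
Sum of known resistances R_other = 0.001349 K/W
Total R = ΔT/Q = 206/3570 = 0.0577 K/W
R_cellular glass = R_total − R_other = 0.05635 K/W
k = L/(R·A) = 0.07/(0.05635×25.9)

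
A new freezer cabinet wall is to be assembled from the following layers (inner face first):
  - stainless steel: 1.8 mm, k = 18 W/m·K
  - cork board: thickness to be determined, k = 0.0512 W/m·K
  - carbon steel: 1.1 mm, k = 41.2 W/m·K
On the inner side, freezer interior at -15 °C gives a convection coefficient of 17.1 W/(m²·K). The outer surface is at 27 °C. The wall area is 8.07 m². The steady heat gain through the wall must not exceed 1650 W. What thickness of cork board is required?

Model the wall as resistances in series:
R_inner film = 1/(h_i·A) = 1/(17.1×8.07) = 0.007247 K/W
R_stainless steel = L/(kA) = 0.0018/(18×8.07) = 1.239×10^-5 K/W
R_carbon steel = L/(kA) = 0.0011/(41.2×8.07) = 3.308×10^-6 K/W
Sum of the known resistances R_other = 0.007262 K/W
Required total resistance R_tot = ΔT/Q_allow = 42/1650 = 0.02545 K/W
R_cork board = R_tot − R_other = 0.01819 K/W
L = R·k·A = 0.01819×0.0512×8.07

L ≈ 7.52 mm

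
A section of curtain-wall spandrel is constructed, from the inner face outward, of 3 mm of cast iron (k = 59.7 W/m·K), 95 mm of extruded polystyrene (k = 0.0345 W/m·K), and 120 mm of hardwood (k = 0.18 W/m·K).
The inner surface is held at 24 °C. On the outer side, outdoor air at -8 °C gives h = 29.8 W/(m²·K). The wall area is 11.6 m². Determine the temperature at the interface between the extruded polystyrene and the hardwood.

Treating each layer as a thermal resistance in series:
R_cast iron = L/(kA) = 0.003/(59.7×11.6) = 4.332×10^-6 K/W
R_extruded polystyrene = L/(kA) = 0.095/(0.0345×11.6) = 0.2374 K/W
R_hardwood = L/(kA) = 0.12/(0.18×11.6) = 0.05747 K/W
R_outer film = 1/(h_o·A) = 1/(29.8×11.6) = 0.002893 K/W
R_total = 0.2977 K/W;  Q = ΔT/R_total = 32/0.2977 = 107.5 W
T_interface = T_inner − Q·ΣR(inner→interface) = 24 − 107×0.2374

T ≈ -1.51 °C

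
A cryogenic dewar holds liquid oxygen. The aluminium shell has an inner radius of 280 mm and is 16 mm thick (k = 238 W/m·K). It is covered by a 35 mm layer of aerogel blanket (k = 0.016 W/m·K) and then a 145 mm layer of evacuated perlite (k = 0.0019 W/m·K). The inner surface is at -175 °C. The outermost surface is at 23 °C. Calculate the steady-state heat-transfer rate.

Spherical conduction: R = (1/r_in − 1/r_out)/(4πk) per layer; series-sum.
R_aluminium shell = (1/0.28 − 1/0.296)/(4π×238) = 6.455×10^-5 K/W
R_aerogel blanket = (1/0.296 − 1/0.331)/(4π×0.016) = 1.777 K/W
R_evacuated perlite = (1/0.331 − 1/0.476)/(4π×0.0019) = 38.55 K/W
R_total = 40.32 K/W
Q = ΔT/R_total = 198/40.32

Q ≈ 4.91 W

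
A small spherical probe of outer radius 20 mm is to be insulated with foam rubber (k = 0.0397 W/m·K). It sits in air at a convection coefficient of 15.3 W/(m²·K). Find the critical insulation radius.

r_cr ≈ 5.19 mm

For a sphere r_cr = 2k/h = 2×0.0397/15.3
r_cr = 5.19 mm; since the bare radius (20 mm) is above r_cr, any added insulation will reduce heat loss.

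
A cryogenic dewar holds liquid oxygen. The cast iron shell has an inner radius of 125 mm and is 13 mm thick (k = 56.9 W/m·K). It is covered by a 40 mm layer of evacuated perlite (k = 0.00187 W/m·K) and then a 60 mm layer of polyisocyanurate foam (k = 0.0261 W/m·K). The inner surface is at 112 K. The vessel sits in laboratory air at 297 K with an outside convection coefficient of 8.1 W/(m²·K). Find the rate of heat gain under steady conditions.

Q ≈ 2.51 W

For a spherical shell R = (1/r₁ − 1/r₂)/(4πk); film R = 1/(h·4πr²). In series:
R_cast iron shell = (1/0.125 − 1/0.138)/(4π×56.9) = 0.001054 K/W
R_evacuated perlite = (1/0.138 − 1/0.178)/(4π×0.00187) = 69.3 K/W
R_polyisocyanurate foam = (1/0.178 − 1/0.238)/(4π×0.0261) = 4.318 K/W
R_outer film = 1/(h·4πr_o²) = 1/(8.1×4π×0.238²) = 0.1734 K/W
R_total = 73.79 K/W
Q = ΔT/R_total = 185/73.79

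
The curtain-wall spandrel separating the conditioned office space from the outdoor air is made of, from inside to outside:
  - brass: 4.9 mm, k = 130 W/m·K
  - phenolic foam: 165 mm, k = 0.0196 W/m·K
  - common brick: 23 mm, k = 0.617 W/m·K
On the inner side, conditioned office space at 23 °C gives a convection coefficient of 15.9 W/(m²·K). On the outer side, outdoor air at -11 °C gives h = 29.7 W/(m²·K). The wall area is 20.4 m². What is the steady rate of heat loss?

Treating each layer as a thermal resistance in series:
R_inner film = 1/(h_i·A) = 1/(15.9×20.4) = 0.003083 K/W
R_brass = L/(kA) = 0.0049/(130×20.4) = 1.848×10^-6 K/W
R_phenolic foam = L/(kA) = 0.165/(0.0196×20.4) = 0.4127 K/W
R_common brick = L/(kA) = 0.023/(0.617×20.4) = 0.001827 K/W
R_outer film = 1/(h_o·A) = 1/(29.7×20.4) = 0.00165 K/W
R_total = 0.4192 K/W
Q = ΔT / R_total = 34 / 0.4192

Q ≈ 81.1 W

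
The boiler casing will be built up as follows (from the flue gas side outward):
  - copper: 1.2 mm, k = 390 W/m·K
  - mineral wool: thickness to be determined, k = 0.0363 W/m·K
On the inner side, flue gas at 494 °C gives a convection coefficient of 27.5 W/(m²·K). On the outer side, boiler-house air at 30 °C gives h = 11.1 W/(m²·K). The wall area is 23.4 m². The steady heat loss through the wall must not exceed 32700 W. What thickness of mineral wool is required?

Series thermal resistances:
R_inner film = 1/(h_i·A) = 1/(27.5×23.4) = 0.001554 K/W
R_copper = L/(kA) = 0.0012/(390×23.4) = 1.315×10^-7 K/W
R_outer film = 1/(h_o·A) = 1/(11.1×23.4) = 0.00385 K/W
Sum of the known resistances R_other = 0.005404 K/W
Required total resistance R_tot = ΔT/Q_allow = 464/32700 = 0.01419 K/W
R_mineral wool = R_tot − R_other = 0.008785 K/W
L = R·k·A = 0.008785×0.0363×23.4

L ≈ 7.46 mm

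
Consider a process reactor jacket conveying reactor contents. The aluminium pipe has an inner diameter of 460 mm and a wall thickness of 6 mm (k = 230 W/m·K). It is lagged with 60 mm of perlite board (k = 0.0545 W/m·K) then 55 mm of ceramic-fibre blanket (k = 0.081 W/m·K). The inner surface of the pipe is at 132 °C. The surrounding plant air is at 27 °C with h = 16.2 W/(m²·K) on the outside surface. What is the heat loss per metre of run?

Cylindrical conduction, so R = ln(r₂/r₁)/(2πkL) per layer, in series:
R_aluminium pipe wall = ln(236/230)/(2π×230×1) = 1.782×10^-5 K/W
R_perlite board = ln(296/236)/(2π×0.0545×1) = 0.6615 K/W
R_ceramic-fibre blanket = ln(351/296)/(2π×0.081×1) = 0.3349 K/W
R_outer film = 1/(h_o·2πr_oL) = 1/(16.2×2π×0.351×1) = 0.02799 K/W
R_total = 1.024 K/W
Q = ΔT/R_total = 105/1.024

q′ ≈ 102 W/m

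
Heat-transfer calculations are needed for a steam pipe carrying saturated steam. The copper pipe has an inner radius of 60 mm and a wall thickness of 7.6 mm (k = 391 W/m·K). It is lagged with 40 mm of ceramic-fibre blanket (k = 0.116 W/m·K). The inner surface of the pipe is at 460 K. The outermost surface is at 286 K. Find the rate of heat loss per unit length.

q′ ≈ 273 W/m

For a radial system each layer contributes R = ln(r_out/r_in)/(2πkL); films add R = 1/(hA).
R_copper pipe wall = ln(67.6/60)/(2π×391×1) = 4.855×10^-5 K/W
R_ceramic-fibre blanket = ln(107.6/67.6)/(2π×0.116×1) = 0.6377 K/W
R_total = 0.6378 K/W
Q = ΔT/R_total = 174/0.6378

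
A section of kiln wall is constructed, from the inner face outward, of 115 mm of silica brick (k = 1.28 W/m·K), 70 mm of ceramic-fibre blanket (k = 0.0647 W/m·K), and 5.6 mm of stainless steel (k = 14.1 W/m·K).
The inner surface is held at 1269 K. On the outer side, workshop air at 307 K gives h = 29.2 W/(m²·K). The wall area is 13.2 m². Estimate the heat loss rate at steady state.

Q ≈ 10500 W

Thermal resistances in series:
R_silica brick = L/(kA) = 0.115/(1.28×13.2) = 0.006806 K/W
R_ceramic-fibre blanket = L/(kA) = 0.07/(0.0647×13.2) = 0.08196 K/W
R_stainless steel = L/(kA) = 0.0056/(14.1×13.2) = 3.009×10^-5 K/W
R_outer film = 1/(h_o·A) = 1/(29.2×13.2) = 0.002594 K/W
R_total = 0.09139 K/W
Q = ΔT / R_total = 962 / 0.09139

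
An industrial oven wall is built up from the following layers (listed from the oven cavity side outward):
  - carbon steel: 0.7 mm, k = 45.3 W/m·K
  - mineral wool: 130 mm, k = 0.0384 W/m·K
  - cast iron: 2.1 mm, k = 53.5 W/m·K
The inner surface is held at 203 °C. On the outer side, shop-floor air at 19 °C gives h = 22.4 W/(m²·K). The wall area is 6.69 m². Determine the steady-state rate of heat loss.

Q ≈ 359 W

Using the resistance-network approach (series):
R_carbon steel = L/(kA) = 0.0007/(45.3×6.69) = 2.31×10^-6 K/W
R_mineral wool = L/(kA) = 0.13/(0.0384×6.69) = 0.506 K/W
R_cast iron = L/(kA) = 0.0021/(53.5×6.69) = 5.867×10^-6 K/W
R_outer film = 1/(h_o·A) = 1/(22.4×6.69) = 0.006673 K/W
R_total = 0.5127 K/W
Q = ΔT / R_total = 184 / 0.5127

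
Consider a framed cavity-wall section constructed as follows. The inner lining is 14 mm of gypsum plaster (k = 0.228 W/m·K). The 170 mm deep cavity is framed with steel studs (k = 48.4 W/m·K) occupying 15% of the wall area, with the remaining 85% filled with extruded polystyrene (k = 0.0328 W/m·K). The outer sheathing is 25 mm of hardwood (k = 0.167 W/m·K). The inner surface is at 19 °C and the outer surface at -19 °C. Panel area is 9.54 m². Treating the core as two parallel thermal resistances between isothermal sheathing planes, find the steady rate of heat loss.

Sheathing layers in series; stud and cavity paths in parallel between them.
R_inner = 0.014/(0.228×9.54) = 0.006436 K/W
R_stud  = 0.17/(48.4×0.15×9.54) = 0.002455 K/W
R_cav   = 0.17/(0.0328×0.85×9.54) = 0.6392 K/W
1/R_core = 1/R_stud + 1/R_cav → R_core = 0.002445 K/W
R_outer = 0.025/(0.167×9.54) = 0.01569 K/W
R_total = 0.02457 K/W
Q = ΔT/R_total = 38/0.02457

Q ≈ 1550 W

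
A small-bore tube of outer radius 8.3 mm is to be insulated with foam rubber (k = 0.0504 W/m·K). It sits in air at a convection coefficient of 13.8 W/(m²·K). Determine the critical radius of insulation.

r_cr ≈ 3.65 mm

For a cylinder r_cr = k/h = 0.0504/13.8
r_cr = 3.65 mm; since the bare radius (8.3 mm) is above r_cr, any added insulation will reduce heat loss.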